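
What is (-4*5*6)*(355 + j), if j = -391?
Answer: 4320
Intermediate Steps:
(-4*5*6)*(355 + j) = (-4*5*6)*(355 - 391) = -20*6*(-36) = -120*(-36) = 4320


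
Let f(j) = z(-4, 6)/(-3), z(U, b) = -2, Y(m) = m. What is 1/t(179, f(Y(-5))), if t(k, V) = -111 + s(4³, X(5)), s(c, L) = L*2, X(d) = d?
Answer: -1/101 ≈ -0.0099010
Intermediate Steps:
s(c, L) = 2*L
f(j) = ⅔ (f(j) = -2/(-3) = -2*(-⅓) = ⅔)
t(k, V) = -101 (t(k, V) = -111 + 2*5 = -111 + 10 = -101)
1/t(179, f(Y(-5))) = 1/(-101) = -1/101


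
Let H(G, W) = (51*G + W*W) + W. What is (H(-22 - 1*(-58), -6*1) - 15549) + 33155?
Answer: 19472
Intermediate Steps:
H(G, W) = W + W**2 + 51*G (H(G, W) = (51*G + W**2) + W = (W**2 + 51*G) + W = W + W**2 + 51*G)
(H(-22 - 1*(-58), -6*1) - 15549) + 33155 = ((-6*1 + (-6*1)**2 + 51*(-22 - 1*(-58))) - 15549) + 33155 = ((-6 + (-6)**2 + 51*(-22 + 58)) - 15549) + 33155 = ((-6 + 36 + 51*36) - 15549) + 33155 = ((-6 + 36 + 1836) - 15549) + 33155 = (1866 - 15549) + 33155 = -13683 + 33155 = 19472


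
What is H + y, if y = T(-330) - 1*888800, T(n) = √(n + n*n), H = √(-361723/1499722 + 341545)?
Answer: -888800 + √108570 + √768190885382022774/1499722 ≈ -8.8789e+5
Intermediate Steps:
H = √768190885382022774/1499722 (H = √(-361723*1/1499722 + 341545) = √(-361723/1499722 + 341545) = √(512222188767/1499722) = √768190885382022774/1499722 ≈ 584.42)
T(n) = √(n + n²)
y = -888800 + √108570 (y = √(-330*(1 - 330)) - 1*888800 = √(-330*(-329)) - 888800 = √108570 - 888800 = -888800 + √108570 ≈ -8.8847e+5)
H + y = √768190885382022774/1499722 + (-888800 + √108570) = -888800 + √108570 + √768190885382022774/1499722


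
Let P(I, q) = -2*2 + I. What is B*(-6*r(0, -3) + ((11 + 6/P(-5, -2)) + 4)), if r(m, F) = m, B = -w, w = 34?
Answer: -1462/3 ≈ -487.33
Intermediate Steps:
B = -34 (B = -1*34 = -34)
P(I, q) = -4 + I
B*(-6*r(0, -3) + ((11 + 6/P(-5, -2)) + 4)) = -34*(-6*0 + ((11 + 6/(-4 - 5)) + 4)) = -34*(0 + ((11 + 6/(-9)) + 4)) = -34*(0 + ((11 + 6*(-⅑)) + 4)) = -34*(0 + ((11 - ⅔) + 4)) = -34*(0 + (31/3 + 4)) = -34*(0 + 43/3) = -34*43/3 = -1462/3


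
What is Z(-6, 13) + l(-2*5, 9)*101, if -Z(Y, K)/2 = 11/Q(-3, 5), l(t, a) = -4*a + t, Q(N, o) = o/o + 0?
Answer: -4668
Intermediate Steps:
Q(N, o) = 1 (Q(N, o) = 1 + 0 = 1)
l(t, a) = t - 4*a
Z(Y, K) = -22 (Z(Y, K) = -22/1 = -22)
Z(-6, 13) + l(-2*5, 9)*101 = -22 + (-2*5 - 4*9)*101 = -22 + (-10 - 36)*101 = -22 - 46*101 = -22 - 4646 = -4668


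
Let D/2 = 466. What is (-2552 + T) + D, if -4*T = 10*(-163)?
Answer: -2425/2 ≈ -1212.5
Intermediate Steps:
D = 932 (D = 2*466 = 932)
T = 815/2 (T = -5*(-163)/2 = -¼*(-1630) = 815/2 ≈ 407.50)
(-2552 + T) + D = (-2552 + 815/2) + 932 = -4289/2 + 932 = -2425/2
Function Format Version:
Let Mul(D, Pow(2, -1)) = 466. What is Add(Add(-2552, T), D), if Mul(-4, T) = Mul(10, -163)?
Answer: Rational(-2425, 2) ≈ -1212.5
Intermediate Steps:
D = 932 (D = Mul(2, 466) = 932)
T = Rational(815, 2) (T = Mul(Rational(-1, 4), Mul(10, -163)) = Mul(Rational(-1, 4), -1630) = Rational(815, 2) ≈ 407.50)
Add(Add(-2552, T), D) = Add(Add(-2552, Rational(815, 2)), 932) = Add(Rational(-4289, 2), 932) = Rational(-2425, 2)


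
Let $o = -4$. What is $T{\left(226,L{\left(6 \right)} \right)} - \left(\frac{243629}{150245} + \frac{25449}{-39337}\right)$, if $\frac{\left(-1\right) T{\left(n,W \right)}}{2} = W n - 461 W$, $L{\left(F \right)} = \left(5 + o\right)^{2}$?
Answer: $\frac{2772028106582}{5910187565} \approx 469.03$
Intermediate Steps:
$L{\left(F \right)} = 1$ ($L{\left(F \right)} = \left(5 - 4\right)^{2} = 1^{2} = 1$)
$T{\left(n,W \right)} = 922 W - 2 W n$ ($T{\left(n,W \right)} = - 2 \left(W n - 461 W\right) = - 2 \left(- 461 W + W n\right) = 922 W - 2 W n$)
$T{\left(226,L{\left(6 \right)} \right)} - \left(\frac{243629}{150245} + \frac{25449}{-39337}\right) = 2 \cdot 1 \left(461 - 226\right) - \left(\frac{243629}{150245} + \frac{25449}{-39337}\right) = 2 \cdot 1 \left(461 - 226\right) - \left(243629 \cdot \frac{1}{150245} + 25449 \left(- \frac{1}{39337}\right)\right) = 2 \cdot 1 \cdot 235 - \left(\frac{243629}{150245} - \frac{25449}{39337}\right) = 470 - \frac{5760048968}{5910187565} = \frac{2772028106582}{5910187565}$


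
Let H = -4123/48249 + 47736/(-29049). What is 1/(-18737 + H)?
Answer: -467195067/8754641631476 ≈ -5.3365e-5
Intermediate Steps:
H = -807661097/467195067 (H = -4123*1/48249 + 47736*(-1/29049) = -4123/48249 - 15912/9683 = -807661097/467195067 ≈ -1.7287)
1/(-18737 + H) = 1/(-18737 - 807661097/467195067) = 1/(-8754641631476/467195067) = -467195067/8754641631476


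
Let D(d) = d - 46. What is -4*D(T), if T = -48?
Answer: 376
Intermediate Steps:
D(d) = -46 + d
-4*D(T) = -4*(-46 - 48) = -4*(-94) = 376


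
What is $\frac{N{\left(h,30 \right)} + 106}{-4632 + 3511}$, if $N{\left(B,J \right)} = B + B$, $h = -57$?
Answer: $\frac{8}{1121} \approx 0.0071365$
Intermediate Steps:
$N{\left(B,J \right)} = 2 B$
$\frac{N{\left(h,30 \right)} + 106}{-4632 + 3511} = \frac{2 \left(-57\right) + 106}{-4632 + 3511} = \frac{-114 + 106}{-1121} = \left(-8\right) \left(- \frac{1}{1121}\right) = \frac{8}{1121}$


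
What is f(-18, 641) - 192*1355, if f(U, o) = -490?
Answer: -260650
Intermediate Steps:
f(-18, 641) - 192*1355 = -490 - 192*1355 = -490 - 1*260160 = -490 - 260160 = -260650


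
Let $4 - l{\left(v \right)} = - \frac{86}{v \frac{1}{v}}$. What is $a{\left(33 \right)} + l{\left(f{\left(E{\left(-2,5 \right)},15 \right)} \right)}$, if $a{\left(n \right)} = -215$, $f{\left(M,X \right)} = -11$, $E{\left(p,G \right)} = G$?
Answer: $-125$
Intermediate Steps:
$l{\left(v \right)} = 90$ ($l{\left(v \right)} = 4 - - \frac{86}{v \frac{1}{v}} = 4 - - \frac{86}{1} = 4 - \left(-86\right) 1 = 4 - -86 = 4 + 86 = 90$)
$a{\left(33 \right)} + l{\left(f{\left(E{\left(-2,5 \right)},15 \right)} \right)} = -215 + 90 = -125$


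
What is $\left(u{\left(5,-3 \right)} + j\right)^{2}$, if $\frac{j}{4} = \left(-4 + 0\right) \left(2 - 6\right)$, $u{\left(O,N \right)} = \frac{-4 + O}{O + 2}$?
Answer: $\frac{201601}{49} \approx 4114.3$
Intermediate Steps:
$u{\left(O,N \right)} = \frac{-4 + O}{2 + O}$
$j = 64$ ($j = 4 \left(-4 + 0\right) \left(2 - 6\right) = 4 \left(\left(-4\right) \left(-4\right)\right) = 4 \cdot 16 = 64$)
$\left(u{\left(5,-3 \right)} + j\right)^{2} = \left(\frac{-4 + 5}{2 + 5} + 64\right)^{2} = \left(\frac{1}{7} \cdot 1 + 64\right)^{2} = \left(\frac{1}{7} + 64\right)^{2} = \left(\frac{449}{7}\right)^{2} = \frac{201601}{49}$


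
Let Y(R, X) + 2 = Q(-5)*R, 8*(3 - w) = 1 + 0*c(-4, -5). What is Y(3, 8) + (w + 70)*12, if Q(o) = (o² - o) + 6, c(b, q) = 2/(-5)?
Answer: 1961/2 ≈ 980.50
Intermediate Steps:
c(b, q) = -⅖ (c(b, q) = 2*(-⅕) = -⅖)
Q(o) = 6 + o² - o
w = 23/8 (w = 3 - (1 + 0*(-⅖))/8 = 3 - (1 + 0)/8 = 3 - ⅛*1 = 3 - ⅛ = 23/8 ≈ 2.8750)
Y(R, X) = -2 + 36*R (Y(R, X) = -2 + (6 + (-5)² - 1*(-5))*R = -2 + (6 + 25 + 5)*R = -2 + 36*R)
Y(3, 8) + (w + 70)*12 = (-2 + 36*3) + (23/8 + 70)*12 = (-2 + 108) + (583/8)*12 = 106 + 1749/2 = 1961/2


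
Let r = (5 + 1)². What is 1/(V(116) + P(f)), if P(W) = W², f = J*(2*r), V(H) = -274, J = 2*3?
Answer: 1/186350 ≈ 5.3662e-6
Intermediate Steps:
r = 36 (r = 6² = 36)
J = 6
f = 432 (f = 6*(2*36) = 6*72 = 432)
1/(V(116) + P(f)) = 1/(-274 + 432²) = 1/(-274 + 186624) = 1/186350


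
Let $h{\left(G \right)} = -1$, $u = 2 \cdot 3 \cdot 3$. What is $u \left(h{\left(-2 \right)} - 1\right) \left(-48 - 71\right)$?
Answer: $4284$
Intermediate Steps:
$u = 18$ ($u = 6 \cdot 3 = 18$)
$u \left(h{\left(-2 \right)} - 1\right) \left(-48 - 71\right) = 18 \left(-1 - 1\right) \left(-48 - 71\right) = 18 \left(-2\right) \left(-119\right) = \left(-36\right) \left(-119\right) = 4284$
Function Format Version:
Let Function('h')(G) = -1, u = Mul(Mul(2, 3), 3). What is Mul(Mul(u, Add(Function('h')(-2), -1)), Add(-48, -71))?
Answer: 4284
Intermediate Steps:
u = 18 (u = Mul(6, 3) = 18)
Mul(Mul(u, Add(Function('h')(-2), -1)), Add(-48, -71)) = Mul(Mul(18, Add(-1, -1)), Add(-48, -71)) = Mul(Mul(18, -2), -119) = Mul(-36, -119) = 4284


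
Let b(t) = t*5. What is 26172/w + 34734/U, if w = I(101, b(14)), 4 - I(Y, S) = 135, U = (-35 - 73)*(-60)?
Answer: -27507401/141480 ≈ -194.43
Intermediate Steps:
b(t) = 5*t
U = 6480 (U = -108*(-60) = 6480)
I(Y, S) = -131 (I(Y, S) = 4 - 1*135 = 4 - 135 = -131)
w = -131
26172/w + 34734/U = 26172/(-131) + 34734/6480 = 26172*(-1/131) + 34734*(1/6480) = -26172/131 + 5789/1080 = -27507401/141480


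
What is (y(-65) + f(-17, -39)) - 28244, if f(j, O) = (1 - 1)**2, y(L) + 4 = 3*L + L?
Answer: -28508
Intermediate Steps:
y(L) = -4 + 4*L (y(L) = -4 + (3*L + L) = -4 + 4*L)
f(j, O) = 0 (f(j, O) = 0**2 = 0)
(y(-65) + f(-17, -39)) - 28244 = ((-4 + 4*(-65)) + 0) - 28244 = ((-4 - 260) + 0) - 28244 = (-264 + 0) - 28244 = -264 - 28244 = -28508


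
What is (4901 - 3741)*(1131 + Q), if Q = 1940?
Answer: 3562360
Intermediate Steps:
(4901 - 3741)*(1131 + Q) = (4901 - 3741)*(1131 + 1940) = 1160*3071 = 3562360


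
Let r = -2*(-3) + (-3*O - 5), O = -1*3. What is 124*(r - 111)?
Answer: -12524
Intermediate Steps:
O = -3
r = 10 (r = -2*(-3) + (-3*(-3) - 5) = 6 + (9 - 5) = 6 + 4 = 10)
124*(r - 111) = 124*(10 - 111) = 124*(-101) = -12524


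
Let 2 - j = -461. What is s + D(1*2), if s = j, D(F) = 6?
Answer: 469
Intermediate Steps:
j = 463 (j = 2 - 1*(-461) = 2 + 461 = 463)
s = 463
s + D(1*2) = 463 + 6 = 469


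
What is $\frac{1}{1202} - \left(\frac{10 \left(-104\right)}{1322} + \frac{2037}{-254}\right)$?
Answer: $\frac{444342342}{50452147} \approx 8.8072$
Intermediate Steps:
$\frac{1}{1202} - \left(\frac{10 \left(-104\right)}{1322} + \frac{2037}{-254}\right) = \frac{1}{1202} - \left(\left(-1040\right) \frac{1}{1322} + 2037 \left(- \frac{1}{254}\right)\right) = \frac{1}{1202} - \left(- \frac{520}{661} - \frac{2037}{254}\right) = \frac{1}{1202} - - \frac{1478537}{167894} = \frac{1}{1202} + \frac{1478537}{167894} = \frac{444342342}{50452147}$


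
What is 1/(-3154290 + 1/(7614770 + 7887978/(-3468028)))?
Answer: -13204113842791/41649604253175489376 ≈ -3.1703e-7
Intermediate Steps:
1/(-3154290 + 1/(7614770 + 7887978/(-3468028))) = 1/(-3154290 + 1/(7614770 + 7887978*(-1/3468028))) = 1/(-3154290 + 1/(7614770 - 3943989/1734014)) = 1/(-3154290 + 1/(13204113842791/1734014)) = 1/(-3154290 + 1734014/13204113842791) = 1/(-41649604253175489376/13204113842791) = -13204113842791/41649604253175489376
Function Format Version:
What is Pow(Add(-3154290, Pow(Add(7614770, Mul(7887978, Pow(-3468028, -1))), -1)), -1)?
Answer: Rational(-13204113842791, 41649604253175489376) ≈ -3.1703e-7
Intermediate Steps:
Pow(Add(-3154290, Pow(Add(7614770, Mul(7887978, Pow(-3468028, -1))), -1)), -1) = Pow(Add(-3154290, Pow(Add(7614770, Mul(7887978, Rational(-1, 3468028))), -1)), -1) = Pow(Add(-3154290, Pow(Add(7614770, Rational(-3943989, 1734014)), -1)), -1) = Pow(Add(-3154290, Pow(Rational(13204113842791, 1734014), -1)), -1) = Pow(Add(-3154290, Rational(1734014, 13204113842791)), -1) = Pow(Rational(-41649604253175489376, 13204113842791), -1) = Rational(-13204113842791, 41649604253175489376)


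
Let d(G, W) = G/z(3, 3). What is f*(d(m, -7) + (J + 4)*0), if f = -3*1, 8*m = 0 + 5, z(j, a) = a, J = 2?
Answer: -5/8 ≈ -0.62500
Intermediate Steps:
m = 5/8 (m = (0 + 5)/8 = (⅛)*5 = 5/8 ≈ 0.62500)
d(G, W) = G/3
f = -3
f*(d(m, -7) + (J + 4)*0) = -3*((⅓)*(5/8) + (2 + 4)*0) = -3*(5/24 + 6*0) = -3*(5/24 + 0) = -3*5/24 = -5/8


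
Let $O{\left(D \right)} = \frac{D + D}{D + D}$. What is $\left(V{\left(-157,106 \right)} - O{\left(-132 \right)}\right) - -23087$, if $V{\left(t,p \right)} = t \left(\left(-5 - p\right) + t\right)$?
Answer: $65162$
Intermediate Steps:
$O{\left(D \right)} = 1$ ($O{\left(D \right)} = \frac{2 D}{2 D} = 2 D \frac{1}{2 D} = 1$)
$V{\left(t,p \right)} = t \left(-5 + t - p\right)$
$\left(V{\left(-157,106 \right)} - O{\left(-132 \right)}\right) - -23087 = \left(- 157 \left(-5 - 157 - 106\right) - 1\right) - -23087 = \left(- 157 \left(-5 - 157 - 106\right) - 1\right) + 23087 = \left(\left(-157\right) \left(-268\right) - 1\right) + 23087 = \left(42076 - 1\right) + 23087 = 42075 + 23087 = 65162$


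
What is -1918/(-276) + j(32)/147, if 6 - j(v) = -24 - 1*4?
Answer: 16185/2254 ≈ 7.1806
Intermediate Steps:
j(v) = 34 (j(v) = 6 - (-24 - 1*4) = 6 - (-24 - 4) = 6 - 1*(-28) = 6 + 28 = 34)
-1918/(-276) + j(32)/147 = -1918/(-276) + 34/147 = -1918*(-1/276) + 34*(1/147) = 959/138 + 34/147 = 16185/2254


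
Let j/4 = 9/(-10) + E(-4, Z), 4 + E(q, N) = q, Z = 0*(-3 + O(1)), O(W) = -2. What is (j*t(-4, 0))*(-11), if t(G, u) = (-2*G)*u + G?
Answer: -7832/5 ≈ -1566.4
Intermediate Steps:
t(G, u) = G - 2*G*u (t(G, u) = -2*G*u + G = G - 2*G*u)
Z = 0 (Z = 0*(-3 - 2) = 0*(-5) = 0)
E(q, N) = -4 + q
j = -178/5 (j = 4*(9/(-10) + (-4 - 4)) = 4*(9*(-⅒) - 8) = 4*(-9/10 - 8) = 4*(-89/10) = -178/5 ≈ -35.600)
(j*t(-4, 0))*(-11) = -(-712)*(1 - 2*0)/5*(-11) = -(-712)*(1 + 0)/5*(-11) = -(-712)/5*(-11) = -178/5*(-4)*(-11) = (712/5)*(-11) = -7832/5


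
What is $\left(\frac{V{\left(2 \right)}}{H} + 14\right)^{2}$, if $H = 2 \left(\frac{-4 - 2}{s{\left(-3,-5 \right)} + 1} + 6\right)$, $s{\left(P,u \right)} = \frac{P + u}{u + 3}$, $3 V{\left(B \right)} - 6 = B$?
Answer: $\frac{66049}{324} \approx 203.85$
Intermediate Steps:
$V{\left(B \right)} = 2 + \frac{B}{3}$
$s{\left(P,u \right)} = \frac{P + u}{3 + u}$
$H = \frac{48}{5}$ ($H = 2 \left(\frac{-4 - 2}{\frac{-3 - 5}{3 - 5} + 1} + 6\right) = 2 \left(- \frac{6}{\frac{1}{-2} \left(-8\right) + 1} + 6\right) = 2 \left(- \frac{6}{\left(- \frac{1}{2}\right) \left(-8\right) + 1} + 6\right) = 2 \left(- \frac{6}{4 + 1} + 6\right) = 2 \left(- \frac{6}{5} + 6\right) = 2 \cdot \frac{24}{5} = \frac{48}{5} \approx 9.6$)
$\left(\frac{V{\left(2 \right)}}{H} + 14\right)^{2} = \left(\frac{2 + \frac{1}{3} \cdot 2}{\frac{48}{5}} + 14\right)^{2} = \left(\left(2 + \frac{2}{3}\right) \frac{5}{48} + 14\right)^{2} = \left(\frac{8}{3} \cdot \frac{5}{48} + 14\right)^{2} = \left(\frac{5}{18} + 14\right)^{2} = \left(\frac{257}{18}\right)^{2} = \frac{66049}{324}$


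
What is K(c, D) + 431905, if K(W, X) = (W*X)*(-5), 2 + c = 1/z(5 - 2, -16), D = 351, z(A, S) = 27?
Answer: 435350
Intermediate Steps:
c = -53/27 (c = -2 + 1/27 = -53/27 ≈ -1.9630)
K(W, X) = -5*W*X
K(c, D) + 431905 = -5*(-53/27)*351 + 431905 = 3445 + 431905 = 435350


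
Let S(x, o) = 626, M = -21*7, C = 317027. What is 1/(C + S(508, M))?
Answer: 1/317653 ≈ 3.1481e-6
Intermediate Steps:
M = -147
1/(C + S(508, M)) = 1/(317027 + 626) = 1/317653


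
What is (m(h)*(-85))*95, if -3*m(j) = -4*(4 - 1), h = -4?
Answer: -32300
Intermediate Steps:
m(j) = 4 (m(j) = -(-4)*(4 - 1)/3 = -(-4)*3/3 = -⅓*(-12) = 4)
(m(h)*(-85))*95 = (4*(-85))*95 = -340*95 = -32300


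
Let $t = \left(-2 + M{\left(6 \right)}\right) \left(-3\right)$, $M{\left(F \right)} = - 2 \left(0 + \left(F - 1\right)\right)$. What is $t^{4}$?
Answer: $1679616$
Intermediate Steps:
$M{\left(F \right)} = 2 - 2 F$ ($M{\left(F \right)} = - 2 \left(0 + \left(-1 + F\right)\right) = - 2 \left(-1 + F\right) = 2 - 2 F$)
$t = 36$ ($t = \left(-2 + \left(2 - 12\right)\right) \left(-3\right) = \left(-2 - 10\right) \left(-3\right) = \left(-12\right) \left(-3\right) = 36$)
$t^{4} = 36^{4} = 1679616$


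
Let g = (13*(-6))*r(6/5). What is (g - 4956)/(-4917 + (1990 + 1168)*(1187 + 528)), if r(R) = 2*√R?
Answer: -4956/5411053 - 156*√30/27055265 ≈ -0.00094748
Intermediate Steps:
g = -156*√30/5 (g = (13*(-6))*(2*√(6/5)) = -156*√(6*(⅕)) = -156*√(6/5) = -156*√30/5 ≈ -170.89)
(g - 4956)/(-4917 + (1990 + 1168)*(1187 + 528)) = (-156*√30/5 - 4956)/(-4917 + (1990 + 1168)*(1187 + 528)) = (-4956 - 156*√30/5)/(-4917 + 3158*1715) = (-4956 - 156*√30/5)/(-4917 + 5415970) = (-4956 - 156*√30/5)/5411053 = (-4956 - 156*√30/5)*(1/5411053) = -4956/5411053 - 156*√30/27055265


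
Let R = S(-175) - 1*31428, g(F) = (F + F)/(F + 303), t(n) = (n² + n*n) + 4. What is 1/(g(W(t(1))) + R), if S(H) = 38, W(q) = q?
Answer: -103/3233166 ≈ -3.1857e-5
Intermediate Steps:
t(n) = 4 + 2*n² (t(n) = (n² + n²) + 4 = 2*n² + 4 = 4 + 2*n²)
g(F) = 2*F/(303 + F) (g(F) = (2*F)/(303 + F) = 2*F/(303 + F))
R = -31390 (R = 38 - 1*31428 = 38 - 31428 = -31390)
1/(g(W(t(1))) + R) = 1/(2*(4 + 2*1²)/(303 + (4 + 2*1²)) - 31390) = 1/(2*(4 + 2*1)/(303 + (4 + 2*1)) - 31390) = 1/(2*(4 + 2)/(303 + (4 + 2)) - 31390) = 1/(2*6/(303 + 6) - 31390) = 1/(2*6/309 - 31390) = 1/(2*6*(1/309) - 31390) = 1/(4/103 - 31390) = 1/(-3233166/103) = -103/3233166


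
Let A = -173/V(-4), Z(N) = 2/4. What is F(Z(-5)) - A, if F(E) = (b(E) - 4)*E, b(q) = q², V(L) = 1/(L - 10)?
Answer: -19391/8 ≈ -2423.9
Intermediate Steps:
V(L) = 1/(-10 + L)
Z(N) = ½ (Z(N) = 2*(¼) = ½)
A = 2422 (A = -173/(1/(-10 - 4)) = -173/(1/(-14)) = -173/(-1/14) = -173*(-14) = 2422)
F(E) = E*(-4 + E²) (F(E) = (E² - 4)*E = (-4 + E²)*E = E*(-4 + E²))
F(Z(-5)) - A = (-4 + (½)²)/2 - 1*2422 = (-4 + ¼)/2 - 2422 = (½)*(-15/4) - 2422 = -15/8 - 2422 = -19391/8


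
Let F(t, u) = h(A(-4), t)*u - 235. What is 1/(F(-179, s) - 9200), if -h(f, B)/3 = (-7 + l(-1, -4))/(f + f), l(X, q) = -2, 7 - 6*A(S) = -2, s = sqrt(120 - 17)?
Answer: -3145/29670294 - sqrt(103)/9890098 ≈ -0.00010702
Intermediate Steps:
s = sqrt(103) ≈ 10.149
A(S) = 3/2 (A(S) = 7/6 - 1/6*(-2) = 7/6 + 1/3 = 3/2)
h(f, B) = 27/(2*f) (h(f, B) = -3*(-7 - 2)/(f + f) = -(-27)/(2*f) = 27/(2*f))
F(t, u) = -235 + 9*u (F(t, u) = (27/(2*(3/2)))*u - 235 = ((27/2)*(2/3))*u - 235 = 9*u - 235 = -235 + 9*u)
1/(F(-179, s) - 9200) = 1/((-235 + 9*sqrt(103)) - 9200) = 1/(-9435 + 9*sqrt(103))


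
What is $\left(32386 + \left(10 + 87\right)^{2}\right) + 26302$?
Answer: $68097$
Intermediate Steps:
$\left(32386 + \left(10 + 87\right)^{2}\right) + 26302 = \left(32386 + 97^{2}\right) + 26302 = \left(32386 + 9409\right) + 26302 = 41795 + 26302 = 68097$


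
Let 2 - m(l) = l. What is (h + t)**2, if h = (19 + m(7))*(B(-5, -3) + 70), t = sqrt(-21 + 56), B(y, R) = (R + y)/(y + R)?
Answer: (994 + sqrt(35))**2 ≈ 9.9983e+5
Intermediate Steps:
B(y, R) = 1 (B(y, R) = (R + y)/(R + y) = 1)
m(l) = 2 - l
t = sqrt(35) ≈ 5.9161
h = 994 (h = (19 + (2 - 1*7))*(1 + 70) = (19 + (2 - 7))*71 = (19 - 5)*71 = 14*71 = 994)
(h + t)**2 = (994 + sqrt(35))**2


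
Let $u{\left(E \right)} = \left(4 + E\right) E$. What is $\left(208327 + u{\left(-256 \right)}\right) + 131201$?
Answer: $404040$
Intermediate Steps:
$u{\left(E \right)} = E \left(4 + E\right)$
$\left(208327 + u{\left(-256 \right)}\right) + 131201 = \left(208327 - 256 \left(4 - 256\right)\right) + 131201 = \left(208327 - -64512\right) + 131201 = \left(208327 + 64512\right) + 131201 = 272839 + 131201 = 404040$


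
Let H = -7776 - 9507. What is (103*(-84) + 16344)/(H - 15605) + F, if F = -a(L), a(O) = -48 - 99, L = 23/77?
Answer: 1206711/8222 ≈ 146.77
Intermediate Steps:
L = 23/77 (L = 23*(1/77) = 23/77 ≈ 0.29870)
a(O) = -147
H = -17283
F = 147 (F = -1*(-147) = 147)
(103*(-84) + 16344)/(H - 15605) + F = (103*(-84) + 16344)/(-17283 - 15605) + 147 = (-8652 + 16344)/(-32888) + 147 = 7692*(-1/32888) + 147 = -1923/8222 + 147 = 1206711/8222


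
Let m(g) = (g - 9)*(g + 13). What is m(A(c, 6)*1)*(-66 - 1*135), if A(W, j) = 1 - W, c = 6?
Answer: 22512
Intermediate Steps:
m(g) = (-9 + g)*(13 + g)
m(A(c, 6)*1)*(-66 - 1*135) = (-117 + ((1 - 1*6)*1)² + 4*((1 - 1*6)*1))*(-66 - 1*135) = (-117 + ((1 - 6)*1)² + 4*((1 - 6)*1))*(-66 - 135) = (-117 + (-5*1)² + 4*(-5*1))*(-201) = (-117 + (-5)² + 4*(-5))*(-201) = (-117 + 25 - 20)*(-201) = -112*(-201) = 22512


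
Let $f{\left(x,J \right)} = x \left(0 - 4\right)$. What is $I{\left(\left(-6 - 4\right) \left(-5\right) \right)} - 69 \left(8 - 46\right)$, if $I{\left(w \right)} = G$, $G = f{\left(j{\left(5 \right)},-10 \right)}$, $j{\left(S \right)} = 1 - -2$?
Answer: $2610$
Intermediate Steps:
$j{\left(S \right)} = 3$ ($j{\left(S \right)} = 1 + 2 = 3$)
$f{\left(x,J \right)} = - 4 x$ ($f{\left(x,J \right)} = x \left(-4\right) = - 4 x$)
$G = -12$ ($G = \left(-4\right) 3 = -12$)
$I{\left(w \right)} = -12$
$I{\left(\left(-6 - 4\right) \left(-5\right) \right)} - 69 \left(8 - 46\right) = -12 - 69 \left(8 - 46\right) = -12 - -2622 = -12 + 2622 = 2610$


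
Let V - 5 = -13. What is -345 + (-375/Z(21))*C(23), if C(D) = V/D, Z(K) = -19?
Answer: -153765/437 ≈ -351.86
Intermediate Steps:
V = -8 (V = 5 - 13 = -8)
C(D) = -8/D
-345 + (-375/Z(21))*C(23) = -345 + (-375/(-19))*(-8/23) = -345 + (-375*(-1/19))*(-8*1/23) = -345 + (375/19)*(-8/23) = -345 - 3000/437 = -153765/437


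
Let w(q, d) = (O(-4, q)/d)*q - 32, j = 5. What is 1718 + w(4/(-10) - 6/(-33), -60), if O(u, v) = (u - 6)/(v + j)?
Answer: 443416/263 ≈ 1686.0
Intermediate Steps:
O(u, v) = (-6 + u)/(5 + v) (O(u, v) = (u - 6)/(v + 5) = (-6 + u)/(5 + v))
w(q, d) = -32 - 10*q/(d*(5 + q)) (w(q, d) = (((-6 - 4)/(5 + q))/d)*q - 32 = ((-10/(5 + q))/d)*q - 32 = (-10/(d*(5 + q)))*q - 32 = -10*q/(d*(5 + q)) - 32 = -32 - 10*q/(d*(5 + q)))
1718 + w(4/(-10) - 6/(-33), -60) = 1718 + 2*(-5*(4/(-10) - 6/(-33)) - 16*(-60)*(5 + (4/(-10) - 6/(-33))))/(-60*(5 + (4/(-10) - 6/(-33)))) = 1718 + 2*(-1/60)*(-5*(4*(-⅒) - 6*(-1/33)) - 16*(-60)*(5 + (4*(-⅒) - 6*(-1/33))))/(5 + (4*(-⅒) - 6*(-1/33))) = 1718 + 2*(-1/60)*(-5*(-⅖ + 2/11) - 16*(-60)*(5 + (-⅖ + 2/11)))/(5 + (-⅖ + 2/11)) = 1718 + 2*(-1/60)*(-5*(-12/55) - 16*(-60)*(5 - 12/55))/(5 - 12/55) = 1718 + 2*(-1/60)*(12/11 - 16*(-60)*263/55)/(263/55) = 1718 + 2*(-1/60)*(55/263)*(12/11 + 50496/11) = 1718 + 2*(-1/60)*(55/263)*(50508/11) = 1718 - 8418/263 = 443416/263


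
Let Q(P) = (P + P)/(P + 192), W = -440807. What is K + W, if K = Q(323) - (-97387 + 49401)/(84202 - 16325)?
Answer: -149602618051/339385 ≈ -4.4081e+5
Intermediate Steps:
Q(P) = 2*P/(192 + P) (Q(P) = (2*P)/(192 + P) = 2*P/(192 + P))
K = 665644/339385 (K = 2*323/(192 + 323) - (-97387 + 49401)/(84202 - 16325) = 2*323/515 - (-47986)/67877 = 2*323*(1/515) - (-47986)/67877 = 646/515 - 1*(-47986/67877) = 646/515 + 47986/67877 = 665644/339385 ≈ 1.9613)
K + W = 665644/339385 - 440807 = -149602618051/339385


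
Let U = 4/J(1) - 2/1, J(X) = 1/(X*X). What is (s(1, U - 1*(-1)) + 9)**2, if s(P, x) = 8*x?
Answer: 1089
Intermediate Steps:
J(X) = X**(-2) (J(X) = 1/(X**2) = X**(-2))
U = 2 (U = 4/(1**(-2)) - 2/1 = 4/1 - 2*1 = 4*1 - 2 = 4 - 2 = 2)
(s(1, U - 1*(-1)) + 9)**2 = (8*(2 - 1*(-1)) + 9)**2 = (8*(2 + 1) + 9)**2 = (8*3 + 9)**2 = (24 + 9)**2 = 33**2 = 1089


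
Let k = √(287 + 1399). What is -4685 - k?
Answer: -4685 - √1686 ≈ -4726.1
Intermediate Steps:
k = √1686 ≈ 41.061
-4685 - k = -4685 - √1686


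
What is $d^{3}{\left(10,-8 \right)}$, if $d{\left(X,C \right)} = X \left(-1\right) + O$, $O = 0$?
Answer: $-1000$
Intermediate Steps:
$d{\left(X,C \right)} = - X$ ($d{\left(X,C \right)} = X \left(-1\right) + 0 = - X + 0 = - X$)
$d^{3}{\left(10,-8 \right)} = \left(\left(-1\right) 10\right)^{3} = \left(-10\right)^{3} = -1000$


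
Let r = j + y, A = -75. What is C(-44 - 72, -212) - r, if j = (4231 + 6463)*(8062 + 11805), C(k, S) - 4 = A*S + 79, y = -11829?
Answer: -212429886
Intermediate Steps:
C(k, S) = 83 - 75*S (C(k, S) = 4 + (-75*S + 79) = 4 + (79 - 75*S) = 83 - 75*S)
j = 212457698 (j = 10694*19867 = 212457698)
r = 212445869 (r = 212457698 - 11829 = 212445869)
C(-44 - 72, -212) - r = (83 - 75*(-212)) - 1*212445869 = (83 + 15900) - 212445869 = 15983 - 212445869 = -212429886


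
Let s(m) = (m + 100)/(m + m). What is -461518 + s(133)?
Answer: -122763555/266 ≈ -4.6152e+5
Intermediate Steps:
s(m) = (100 + m)/(2*m) (s(m) = (100 + m)/((2*m)) = (100 + m)*(1/(2*m)) = (100 + m)/(2*m))
-461518 + s(133) = -461518 + (½)*(100 + 133)/133 = -461518 + (½)*(1/133)*233 = -461518 + 233/266 = -122763555/266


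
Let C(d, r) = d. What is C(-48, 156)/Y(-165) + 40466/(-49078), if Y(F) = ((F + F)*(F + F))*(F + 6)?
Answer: -550841573/668074275 ≈ -0.82452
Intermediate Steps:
Y(F) = 4*F²*(6 + F) (Y(F) = ((2*F)*(2*F))*(6 + F) = (4*F²)*(6 + F) = 4*F²*(6 + F))
C(-48, 156)/Y(-165) + 40466/(-49078) = -48*1/(108900*(6 - 165)) + 40466/(-49078) = -48/(4*27225*(-159)) + 40466*(-1/49078) = -48/(-17315100) - 20233/24539 = -48*(-1/17315100) - 20233/24539 = 4/1442925 - 20233/24539 = -550841573/668074275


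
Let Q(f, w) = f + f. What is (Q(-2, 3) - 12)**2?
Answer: 256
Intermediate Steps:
Q(f, w) = 2*f
(Q(-2, 3) - 12)**2 = (2*(-2) - 12)**2 = (-4 - 12)**2 = (-16)**2 = 256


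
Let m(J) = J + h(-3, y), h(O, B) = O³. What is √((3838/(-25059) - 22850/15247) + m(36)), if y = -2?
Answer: √1072695385822581033/382074573 ≈ 2.7108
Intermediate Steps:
m(J) = -27 + J (m(J) = J + (-3)³ = J - 27 = -27 + J)
√((3838/(-25059) - 22850/15247) + m(36)) = √((3838/(-25059) - 22850/15247) + (-27 + 36)) = √((3838*(-1/25059) - 22850*1/15247) + 9) = √((-3838/25059 - 22850/15247) + 9) = √(-631116136/382074573 + 9) = √(2807555021/382074573) = √1072695385822581033/382074573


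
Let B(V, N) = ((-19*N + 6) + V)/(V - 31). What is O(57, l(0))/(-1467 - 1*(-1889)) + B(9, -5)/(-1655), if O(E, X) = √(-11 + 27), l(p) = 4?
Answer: 873/69841 ≈ 0.012500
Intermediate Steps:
B(V, N) = (6 + V - 19*N)/(-31 + V) (B(V, N) = ((6 - 19*N) + V)/(-31 + V) = (6 + V - 19*N)/(-31 + V))
O(E, X) = 4 (O(E, X) = √16 = 4)
O(57, l(0))/(-1467 - 1*(-1889)) + B(9, -5)/(-1655) = 4/(-1467 - 1*(-1889)) + ((6 + 9 - 19*(-5))/(-31 + 9))/(-1655) = 4/(-1467 + 1889) + ((6 + 9 + 95)/(-22))*(-1/1655) = 4/422 - 1/22*110*(-1/1655) = 4*(1/422) - 5*(-1/1655) = 2/211 + 1/331 = 873/69841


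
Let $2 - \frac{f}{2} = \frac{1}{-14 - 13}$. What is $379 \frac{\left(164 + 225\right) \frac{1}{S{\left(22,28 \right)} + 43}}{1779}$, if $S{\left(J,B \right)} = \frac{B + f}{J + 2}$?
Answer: $\frac{15922548}{8518445} \approx 1.8692$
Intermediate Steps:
$f = \frac{110}{27}$ ($f = 4 - \frac{2}{-14 - 13} = 4 - \frac{2}{-27} = 4 - - \frac{2}{27} = 4 + \frac{2}{27} = \frac{110}{27} \approx 4.0741$)
$S{\left(J,B \right)} = \frac{\frac{110}{27} + B}{2 + J}$ ($S{\left(J,B \right)} = \frac{B + \frac{110}{27}}{J + 2} = \frac{\frac{110}{27} + B}{2 + J}$)
$379 \frac{\left(164 + 225\right) \frac{1}{S{\left(22,28 \right)} + 43}}{1779} = 379 \frac{\left(164 + 225\right) \frac{1}{\frac{\frac{110}{27} + 28}{2 + 22} + 43}}{1779} = 379 \frac{389}{\frac{1}{24} \cdot \frac{866}{27} + 43} \cdot \frac{1}{1779} = 379 \frac{389}{\frac{433}{324} + 43} \cdot \frac{1}{1779} = 379 \frac{389}{\frac{14365}{324}} \cdot \frac{1}{1779} = 379 \cdot 389 \cdot \frac{324}{14365} \cdot \frac{1}{1779} = 379 \cdot \frac{126036}{14365} \cdot \frac{1}{1779} = 379 \cdot \frac{42012}{8518445} = \frac{15922548}{8518445}$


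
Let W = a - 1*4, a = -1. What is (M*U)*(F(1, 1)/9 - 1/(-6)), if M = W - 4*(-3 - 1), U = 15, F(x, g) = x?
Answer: 275/6 ≈ 45.833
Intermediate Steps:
W = -5 (W = -1 - 1*4 = -1 - 4 = -5)
M = 11 (M = -5 - 4*(-3 - 1) = -5 - 4*(-4) = -5 + 16 = 11)
(M*U)*(F(1, 1)/9 - 1/(-6)) = (11*15)*(1/9 - 1/(-6)) = 165*(1*(1/9) - 1*(-1/6)) = 165*(1/9 + 1/6) = 165*(5/18) = 275/6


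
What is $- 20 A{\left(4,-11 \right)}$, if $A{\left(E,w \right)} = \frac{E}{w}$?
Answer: $\frac{80}{11} \approx 7.2727$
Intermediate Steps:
$- 20 A{\left(4,-11 \right)} = - 20 \frac{4}{-11} = - 20 \cdot 4 \left(- \frac{1}{11}\right) = \left(-20\right) \left(- \frac{4}{11}\right) = \frac{80}{11}$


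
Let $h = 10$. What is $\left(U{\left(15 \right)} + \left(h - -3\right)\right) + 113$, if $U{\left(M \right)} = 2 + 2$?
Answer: $130$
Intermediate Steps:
$U{\left(M \right)} = 4$
$\left(U{\left(15 \right)} + \left(h - -3\right)\right) + 113 = \left(4 + \left(10 - -3\right)\right) + 113 = \left(4 + \left(10 + 3\right)\right) + 113 = \left(4 + 13\right) + 113 = 17 + 113 = 130$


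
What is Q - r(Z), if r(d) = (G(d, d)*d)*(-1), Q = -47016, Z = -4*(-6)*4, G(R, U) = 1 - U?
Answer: -56136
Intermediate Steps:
Z = 96 (Z = 24*4 = 96)
r(d) = -d*(1 - d) (r(d) = ((1 - d)*d)*(-1) = (d*(1 - d))*(-1) = -d*(1 - d))
Q - r(Z) = -47016 - 96*(-1 + 96) = -47016 - 96*95 = -47016 - 1*9120 = -47016 - 9120 = -56136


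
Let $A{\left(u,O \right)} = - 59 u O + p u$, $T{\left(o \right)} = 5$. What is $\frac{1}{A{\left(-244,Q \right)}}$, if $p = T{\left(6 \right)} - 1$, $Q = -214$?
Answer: $- \frac{1}{3081720} \approx -3.2449 \cdot 10^{-7}$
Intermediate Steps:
$p = 4$ ($p = 5 - 1 = 4$)
$A{\left(u,O \right)} = 4 u - 59 O u$ ($A{\left(u,O \right)} = - 59 u O + 4 u = - 59 O u + 4 u = 4 u - 59 O u$)
$\frac{1}{A{\left(-244,Q \right)}} = \frac{1}{\left(-244\right) \left(4 - -12626\right)} = \frac{1}{\left(-244\right) \left(4 + 12626\right)} = \frac{1}{\left(-244\right) 12630} = \frac{1}{-3081720} = - \frac{1}{3081720}$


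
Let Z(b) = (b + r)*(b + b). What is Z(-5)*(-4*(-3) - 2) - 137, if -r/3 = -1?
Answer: 63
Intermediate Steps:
r = 3 (r = -3*(-1) = 3)
Z(b) = 2*b*(3 + b) (Z(b) = (b + 3)*(b + b) = (3 + b)*(2*b) = 2*b*(3 + b))
Z(-5)*(-4*(-3) - 2) - 137 = (2*(-5)*(3 - 5))*(-4*(-3) - 2) - 137 = (2*(-5)*(-2))*(12 - 2) - 137 = 20*10 - 137 = 200 - 137 = 63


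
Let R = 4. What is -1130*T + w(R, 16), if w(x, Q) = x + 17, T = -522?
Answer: 589881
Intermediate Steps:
w(x, Q) = 17 + x
-1130*T + w(R, 16) = -1130*(-522) + (17 + 4) = 589860 + 21 = 589881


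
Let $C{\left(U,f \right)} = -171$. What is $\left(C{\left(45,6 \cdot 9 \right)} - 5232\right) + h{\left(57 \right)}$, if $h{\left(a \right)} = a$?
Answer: $-5346$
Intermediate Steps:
$\left(C{\left(45,6 \cdot 9 \right)} - 5232\right) + h{\left(57 \right)} = \left(-171 - 5232\right) + 57 = -5403 + 57 = -5346$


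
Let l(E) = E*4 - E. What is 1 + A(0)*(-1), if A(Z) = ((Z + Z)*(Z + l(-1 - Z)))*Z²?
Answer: 1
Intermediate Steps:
l(E) = 3*E (l(E) = 4*E - E = 3*E)
A(Z) = 2*Z³*(-3 - 2*Z) (A(Z) = ((Z + Z)*(Z + 3*(-1 - Z)))*Z² = ((2*Z)*(Z + (-3 - 3*Z)))*Z² = ((2*Z)*(-3 - 2*Z))*Z² = (2*Z*(-3 - 2*Z))*Z² = 2*Z³*(-3 - 2*Z))
1 + A(0)*(-1) = 1 + (0³*(-6 - 4*0))*(-1) = 1 + (0*(-6 + 0))*(-1) = 1 + (0*(-6))*(-1) = 1 + 0*(-1) = 1 + 0 = 1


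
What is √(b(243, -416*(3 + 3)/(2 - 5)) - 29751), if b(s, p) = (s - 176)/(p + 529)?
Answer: 2*I*√13777077721/1361 ≈ 172.48*I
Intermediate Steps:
b(s, p) = (-176 + s)/(529 + p)
√(b(243, -416*(3 + 3)/(2 - 5)) - 29751) = √((-176 + 243)/(529 - 416*(3 + 3)/(2 - 5)) - 29751) = √(67/(529 - 2496/(-3)) - 29751) = √(67/(529 - 2496*(-1)/3) - 29751) = √(67/(529 - 416*(-2)) - 29751) = √(67/(529 + 832) - 29751) = √(67/1361 - 29751) = √(-40491044/1361) = 2*I*√13777077721/1361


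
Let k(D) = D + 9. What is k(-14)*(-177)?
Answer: 885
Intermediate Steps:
k(D) = 9 + D
k(-14)*(-177) = (9 - 14)*(-177) = -5*(-177) = 885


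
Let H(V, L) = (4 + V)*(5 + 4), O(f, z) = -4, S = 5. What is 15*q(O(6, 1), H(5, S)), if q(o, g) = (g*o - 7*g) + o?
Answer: -13425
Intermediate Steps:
H(V, L) = 36 + 9*V (H(V, L) = (4 + V)*9 = 36 + 9*V)
q(o, g) = o - 7*g + g*o (q(o, g) = (-7*g + g*o) + o = o - 7*g + g*o)
15*q(O(6, 1), H(5, S)) = 15*(-4 - 7*(36 + 9*5) + (36 + 9*5)*(-4)) = 15*(-4 - 7*(36 + 45) + (36 + 45)*(-4)) = 15*(-4 - 7*81 + 81*(-4)) = 15*(-4 - 567 - 324) = 15*(-895) = -13425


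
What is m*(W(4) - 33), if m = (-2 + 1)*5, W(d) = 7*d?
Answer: 25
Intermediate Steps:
m = -5 (m = -1*5 = -5)
m*(W(4) - 33) = -5*(7*4 - 33) = -5*(28 - 33) = -5*(-5) = 25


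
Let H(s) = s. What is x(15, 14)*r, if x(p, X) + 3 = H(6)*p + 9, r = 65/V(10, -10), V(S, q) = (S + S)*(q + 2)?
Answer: -39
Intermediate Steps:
V(S, q) = 2*S*(2 + q) (V(S, q) = (2*S)*(2 + q) = 2*S*(2 + q))
r = -13/32 (r = 65/((2*10*(2 - 10))) = 65/((2*10*(-8))) = 65/(-160) = 65*(-1/160) = -13/32 ≈ -0.40625)
x(p, X) = 6 + 6*p (x(p, X) = -3 + (6*p + 9) = -3 + (9 + 6*p) = 6 + 6*p)
x(15, 14)*r = (6 + 6*15)*(-13/32) = (6 + 90)*(-13/32) = 96*(-13/32) = -39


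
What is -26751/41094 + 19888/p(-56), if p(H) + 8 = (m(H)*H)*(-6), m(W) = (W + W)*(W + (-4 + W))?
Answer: -4831623743/7474491774 ≈ -0.64641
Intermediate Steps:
m(W) = 2*W*(-4 + 2*W) (m(W) = (2*W)*(-4 + 2*W) = 2*W*(-4 + 2*W))
p(H) = -8 - 24*H²*(-2 + H) (p(H) = -8 + ((4*H*(-2 + H))*H)*(-6) = -8 + (4*H²*(-2 + H))*(-6) = -8 - 24*H²*(-2 + H))
-26751/41094 + 19888/p(-56) = -26751/41094 + 19888/(-8 + 24*(-56)²*(2 - 1*(-56))) = -26751*1/41094 + 19888/(-8 + 24*3136*(2 + 56)) = -8917/13698 + 19888/(-8 + 24*3136*58) = -8917/13698 + 19888/(-8 + 4365312) = -8917/13698 + 19888/4365304 = -8917/13698 + 19888*(1/4365304) = -8917/13698 + 2486/545663 = -4831623743/7474491774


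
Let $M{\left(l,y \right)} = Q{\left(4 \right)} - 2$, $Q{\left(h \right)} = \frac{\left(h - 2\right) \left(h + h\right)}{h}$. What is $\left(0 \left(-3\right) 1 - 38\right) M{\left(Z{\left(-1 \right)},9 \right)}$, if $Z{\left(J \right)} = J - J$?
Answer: $-76$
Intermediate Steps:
$Q{\left(h \right)} = -4 + 2 h$ ($Q{\left(h \right)} = \frac{\left(-2 + h\right) 2 h}{h} = \frac{2 h \left(-2 + h\right)}{h} = -4 + 2 h$)
$Z{\left(J \right)} = 0$
$M{\left(l,y \right)} = 2$ ($M{\left(l,y \right)} = \left(-4 + 2 \cdot 4\right) - 2 = \left(-4 + 8\right) - 2 = 4 - 2 = 2$)
$\left(0 \left(-3\right) 1 - 38\right) M{\left(Z{\left(-1 \right)},9 \right)} = \left(0 \left(-3\right) 1 - 38\right) 2 = \left(0 \cdot 1 - 38\right) 2 = \left(0 - 38\right) 2 = \left(-38\right) 2 = -76$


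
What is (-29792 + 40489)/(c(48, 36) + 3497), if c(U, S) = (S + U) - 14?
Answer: 10697/3567 ≈ 2.9989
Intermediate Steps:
c(U, S) = -14 + S + U
(-29792 + 40489)/(c(48, 36) + 3497) = (-29792 + 40489)/((-14 + 36 + 48) + 3497) = 10697/(70 + 3497) = 10697/3567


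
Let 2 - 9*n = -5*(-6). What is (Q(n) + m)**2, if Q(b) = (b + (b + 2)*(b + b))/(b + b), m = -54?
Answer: 966289/324 ≈ 2982.4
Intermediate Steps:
n = -28/9 (n = 2/9 - (-5)*(-6)/9 = 2/9 - 1/9*30 = 2/9 - 10/3 = -28/9 ≈ -3.1111)
Q(b) = (b + 2*b*(2 + b))/(2*b) (Q(b) = (b + (2 + b)*(2*b))/((2*b)) = (b + 2*b*(2 + b))*(1/(2*b)) = (b + 2*b*(2 + b))/(2*b))
(Q(n) + m)**2 = ((5/2 - 28/9) - 54)**2 = (-11/18 - 54)**2 = (-983/18)**2 = 966289/324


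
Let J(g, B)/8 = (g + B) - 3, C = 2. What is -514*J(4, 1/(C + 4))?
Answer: -14392/3 ≈ -4797.3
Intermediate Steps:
J(g, B) = -24 + 8*B + 8*g (J(g, B) = 8*((g + B) - 3) = 8*((B + g) - 3) = 8*(-3 + B + g) = -24 + 8*B + 8*g)
-514*J(4, 1/(C + 4)) = -514*(-24 + 8/(2 + 4) + 8*4) = -514*(-24 + 8/6 + 32) = -514*(-24 + 8*(⅙) + 32) = -514*(-24 + 4/3 + 32) = -514*28/3 = -14392/3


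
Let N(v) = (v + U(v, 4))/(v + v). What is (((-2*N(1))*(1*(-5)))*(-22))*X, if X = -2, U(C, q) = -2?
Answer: -220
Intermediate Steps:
N(v) = (-2 + v)/(2*v) (N(v) = (v - 2)/(v + v) = (-2 + v)/((2*v)) = (-2 + v)*(1/(2*v)) = (-2 + v)/(2*v))
(((-2*N(1))*(1*(-5)))*(-22))*X = (((-(-2 + 1)/1)*(1*(-5)))*(-22))*(-2) = ((-(-1)*(-5))*(-22))*(-2) = ((-2*(-½)*(-5))*(-22))*(-2) = ((1*(-5))*(-22))*(-2) = -5*(-22)*(-2) = 110*(-2) = -220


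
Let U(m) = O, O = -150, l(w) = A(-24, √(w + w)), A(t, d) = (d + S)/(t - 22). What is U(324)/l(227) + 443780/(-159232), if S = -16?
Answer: 728806015/1313664 + 1150*√454/33 ≈ 1297.3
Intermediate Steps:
A(t, d) = (-16 + d)/(-22 + t) (A(t, d) = (d - 16)/(t - 22) = (-16 + d)/(-22 + t))
l(w) = 8/23 - √2*√w/46 (l(w) = (-16 + √(w + w))/(-22 - 24) = (-16 + √(2*w))/(-46) = -(-16 + √2*√w)/46 = 8/23 - √2*√w/46)
U(m) = -150
U(324)/l(227) + 443780/(-159232) = -150/(8/23 - √2*√227/46) + 443780/(-159232) = -150/(8/23 - √454/46) + 443780*(-1/159232) = -150/(8/23 - √454/46) - 110945/39808 = -110945/39808 - 150/(8/23 - √454/46)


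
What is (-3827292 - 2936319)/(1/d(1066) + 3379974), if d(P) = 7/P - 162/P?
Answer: -1048359705/523894904 ≈ -2.0011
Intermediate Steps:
d(P) = -155/P
(-3827292 - 2936319)/(1/d(1066) + 3379974) = (-3827292 - 2936319)/(1/(-155/1066) + 3379974) = -6763611/(1/(-155*1/1066) + 3379974) = -6763611/(1/(-155/1066) + 3379974) = -6763611/(-1066/155 + 3379974) = -6763611/523894904/155 = -6763611*155/523894904 = -1048359705/523894904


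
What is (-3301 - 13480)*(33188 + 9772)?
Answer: -720911760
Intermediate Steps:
(-3301 - 13480)*(33188 + 9772) = -16781*42960 = -720911760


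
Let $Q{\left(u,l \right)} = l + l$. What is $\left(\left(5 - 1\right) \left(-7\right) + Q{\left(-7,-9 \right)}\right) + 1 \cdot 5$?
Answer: $-41$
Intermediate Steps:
$Q{\left(u,l \right)} = 2 l$
$\left(\left(5 - 1\right) \left(-7\right) + Q{\left(-7,-9 \right)}\right) + 1 \cdot 5 = \left(\left(5 - 1\right) \left(-7\right) + 2 \left(-9\right)\right) + 1 \cdot 5 = \left(4 \left(-7\right) - 18\right) + 5 = \left(-28 - 18\right) + 5 = -46 + 5 = -41$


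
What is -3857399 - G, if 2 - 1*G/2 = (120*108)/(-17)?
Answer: -65601771/17 ≈ -3.8589e+6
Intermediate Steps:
G = 25988/17 (G = 4 - 2*120*108/(-17) = 4 - 25920*(-1)/17 = 4 - 2*(-12960/17) = 4 + 25920/17 = 25988/17 ≈ 1528.7)
-3857399 - G = -3857399 - 1*25988/17 = -3857399 - 25988/17 = -65601771/17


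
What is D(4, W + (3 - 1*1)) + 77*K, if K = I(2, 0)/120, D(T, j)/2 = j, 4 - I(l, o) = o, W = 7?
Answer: 617/30 ≈ 20.567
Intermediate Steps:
I(l, o) = 4 - o
D(T, j) = 2*j
K = 1/30 (K = (4 - 1*0)/120 = (4 + 0)*(1/120) = 4*(1/120) = 1/30 ≈ 0.033333)
D(4, W + (3 - 1*1)) + 77*K = 2*(7 + (3 - 1*1)) + 77*(1/30) = 2*(7 + (3 - 1)) + 77/30 = 2*(7 + 2) + 77/30 = 2*9 + 77/30 = 18 + 77/30 = 617/30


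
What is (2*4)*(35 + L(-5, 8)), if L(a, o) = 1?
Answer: 288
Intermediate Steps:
(2*4)*(35 + L(-5, 8)) = (2*4)*(35 + 1) = 8*36 = 288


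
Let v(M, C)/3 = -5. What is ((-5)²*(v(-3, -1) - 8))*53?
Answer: -30475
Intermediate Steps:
v(M, C) = -15 (v(M, C) = 3*(-5) = -15)
((-5)²*(v(-3, -1) - 8))*53 = ((-5)²*(-15 - 8))*53 = (25*(-23))*53 = -575*53 = -30475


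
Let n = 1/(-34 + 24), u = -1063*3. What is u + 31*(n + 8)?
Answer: -29441/10 ≈ -2944.1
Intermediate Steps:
u = -3189
n = -1/10 (n = 1/(-10) = -1/10 ≈ -0.10000)
u + 31*(n + 8) = -3189 + 31*(-1/10 + 8) = -3189 + 31*(79/10) = -3189 + 2449/10 = -29441/10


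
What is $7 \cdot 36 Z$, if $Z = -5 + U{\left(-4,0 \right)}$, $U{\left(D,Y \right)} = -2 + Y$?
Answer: $-1764$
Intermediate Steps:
$Z = -7$ ($Z = -5 + \left(-2 + 0\right) = -5 - 2 = -7$)
$7 \cdot 36 Z = 7 \cdot 36 \left(-7\right) = 252 \left(-7\right) = -1764$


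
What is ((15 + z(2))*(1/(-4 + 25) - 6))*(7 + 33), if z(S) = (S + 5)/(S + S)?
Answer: -83750/21 ≈ -3988.1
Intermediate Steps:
z(S) = (5 + S)/(2*S) (z(S) = (5 + S)/((2*S)) = (5 + S)*(1/(2*S)) = (5 + S)/(2*S))
((15 + z(2))*(1/(-4 + 25) - 6))*(7 + 33) = ((15 + (½)*(5 + 2)/2)*(1/(-4 + 25) - 6))*(7 + 33) = ((15 + (½)*(½)*7)*(1/21 - 6))*40 = ((15 + 7/4)*(1/21 - 6))*40 = ((67/4)*(-125/21))*40 = -8375/84*40 = -83750/21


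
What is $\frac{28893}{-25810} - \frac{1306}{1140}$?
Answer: $- \frac{1666147}{735585} \approx -2.2651$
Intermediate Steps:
$\frac{28893}{-25810} - \frac{1306}{1140} = 28893 \left(- \frac{1}{25810}\right) - \frac{653}{570} = - \frac{28893}{25810} - \frac{653}{570} = - \frac{1666147}{735585}$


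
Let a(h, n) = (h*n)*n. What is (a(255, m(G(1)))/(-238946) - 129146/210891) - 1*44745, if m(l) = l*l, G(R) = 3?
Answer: -2254805606717791/50391560886 ≈ -44746.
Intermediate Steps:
m(l) = l²
a(h, n) = h*n²
(a(255, m(G(1)))/(-238946) - 129146/210891) - 1*44745 = ((255*(3²)²)/(-238946) - 129146/210891) - 1*44745 = ((255*9²)*(-1/238946) - 129146*1/210891) - 44745 = ((255*81)*(-1/238946) - 129146/210891) - 44745 = (20655*(-1/238946) - 129146/210891) - 44745 = (-20655/238946 - 129146/210891) - 44745 = -35214873721/50391560886 - 44745 = -2254805606717791/50391560886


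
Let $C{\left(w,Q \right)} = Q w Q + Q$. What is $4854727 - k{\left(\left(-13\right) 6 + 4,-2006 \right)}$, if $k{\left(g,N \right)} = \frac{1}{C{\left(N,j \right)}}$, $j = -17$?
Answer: $\frac{2814532832978}{579751} \approx 4.8547 \cdot 10^{6}$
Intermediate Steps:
$C{\left(w,Q \right)} = Q + w Q^{2}$ ($C{\left(w,Q \right)} = w Q^{2} + Q = Q + w Q^{2}$)
$k{\left(g,N \right)} = \frac{1}{-17 + 289 N}$ ($k{\left(g,N \right)} = \frac{1}{\left(-17\right) \left(1 - 17 N\right)} = \frac{1}{-17 + 289 N}$)
$4854727 - k{\left(\left(-13\right) 6 + 4,-2006 \right)} = 4854727 - \frac{1}{17 \left(-1 + 17 \left(-2006\right)\right)} = 4854727 - \frac{1}{17 \left(-1 - 34102\right)} = 4854727 - \frac{1}{17 \left(-34103\right)} = 4854727 - \frac{1}{17} \left(- \frac{1}{34103}\right) = 4854727 - - \frac{1}{579751} = 4854727 + \frac{1}{579751} = \frac{2814532832978}{579751}$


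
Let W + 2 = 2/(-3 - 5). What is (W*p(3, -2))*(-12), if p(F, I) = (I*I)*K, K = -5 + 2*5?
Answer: 540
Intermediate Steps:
K = 5 (K = -5 + 10 = 5)
p(F, I) = 5*I² (p(F, I) = (I*I)*5 = I²*5 = 5*I²)
W = -9/4 (W = -2 + 2/(-3 - 5) = -2 + 2/(-8) = -2 + 2*(-⅛) = -2 - ¼ = -9/4 ≈ -2.2500)
(W*p(3, -2))*(-12) = -45*(-2)²/4*(-12) = -45*4/4*(-12) = -9/4*20*(-12) = -45*(-12) = 540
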